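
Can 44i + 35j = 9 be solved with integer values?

Step 1: Compute gcd(44, 35).
gcd(44, 35) = 1

Step 2: Check divisibility.
Does 1 divide 9? 9 = 1 x 9, so yes.

By the theorem on linear Diophantine equations, 44i + 35j = 9 has integer solutions if and only if gcd(44, 35) divides 9. Since 1 | 9, solutions exist.

Yes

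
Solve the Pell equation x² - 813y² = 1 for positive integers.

We seek the smallest positive integers (x, y) with x² - 813y² = 1, i.e., x² = 813y² + 1.
Try successive y values:
y = 1: x² = 813·1² + 1 = 814, not a perfect square
y = 2: x² = 813·2² + 1 = 3253, not a perfect square
y = 3: x² = 813·3² + 1 = 7318, not a perfect square
... continuing the search (or via continued fractions) ...
y = 76: x² = 813·76² + 1 = 4695889, x = 2167 ✓

Verify: 2167² - 813·76² = 4695889 - 4695888 = 1 ✓

x = 2167, y = 76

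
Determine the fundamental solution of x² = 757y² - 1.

We need x² = 757y² - 1. Try successive y:
y = 1: x² = 757·1² - 1 = 756, not a perfect square
y = 2: x² = 757·2² - 1 = 3027, not a perfect square
y = 3: x² = 757·3² - 1 = 6812, not a perfect square
...
y = 49769: x² = 757·49769² - 1 = 1875053694276 = 1369326² ✓
Check: 1369326² - 757·49769² = 1875053694276 - 1875053694277 = -1 ✓

x = 1369326, y = 49769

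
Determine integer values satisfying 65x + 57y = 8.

Step 1: Check solvability.
gcd(65, 57) = 1
Since 1 divides 8, solutions exist.

Step 2: Apply extended Euclidean algorithm to find gcd.
We find integers such that 65*x0 + 57*y0 = 1

Step 3: Scale the particular solution.
Multiply by 8/1 = 8:
x = -56, y = 64

Step 4: Verify.
65*(-56) + 57*(64) = 8 = 8 ✓

x = -56, y = 64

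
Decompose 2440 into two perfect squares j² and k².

We need to find integers j, k > 0 such that j² + k² = 2440.
Trying j = 18: k² = 2440 - 18² = 2440 - 324 = 2116
k = 46
Check: 18² + 46² = 324 + 2116 = 2440 ✓

2440 = 18² + 46²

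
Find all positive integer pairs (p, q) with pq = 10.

The positive divisors of 10 are: 1, 2, 5, 10.
Each divisor d gives the pair (d, 10/d):
(1, 10), (2, 5), (5, 2), (10, 1)

(1, 10), (2, 5), (5, 2), (10, 1)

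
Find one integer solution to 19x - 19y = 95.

Step 1: Check solvability.
gcd(19, 19) = 19
Since 19 divides 95, solutions exist.

Step 2: Apply extended Euclidean algorithm to find gcd.
We find integers such that 19*x0 + 19*y0 = 19

Step 3: Scale the particular solution.
Multiply by 95/19 = 5:
x = 0, y = -5

Step 4: Verify.
19*(0) - 19*(-5) = 95 = 95 ✓

x = 0, y = -5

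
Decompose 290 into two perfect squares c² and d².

We need to find integers c, d > 0 such that c² + d² = 290.
Trying c = 1: d² = 290 - 1² = 290 - 1 = 289
d = 17
Check: 1² + 17² = 1 + 289 = 290 ✓

290 = 1² + 17²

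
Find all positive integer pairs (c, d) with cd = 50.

The positive divisors of 50 are: 1, 2, 5, 10, 25, 50.
Each divisor d gives the pair (d, 50/d):
(1, 50), (2, 25), (5, 10), (10, 5), (25, 2), (50, 1)

(1, 50), (2, 25), (5, 10), (10, 5), (25, 2), (50, 1)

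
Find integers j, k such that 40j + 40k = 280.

Step 1: Check solvability.
gcd(40, 40) = 40
Since 40 divides 280, solutions exist.

Step 2: Apply extended Euclidean algorithm to find gcd.
We find integers such that 40*x0 + 40*y0 = 40

Step 3: Scale the particular solution.
Multiply by 280/40 = 7:
j = 0, k = 7

Step 4: Verify.
40*(0) + 40*(7) = 280 = 280 ✓

j = 0, k = 7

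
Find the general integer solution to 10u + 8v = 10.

Step 1: Compute gcd(10, 8) = 2.
Since 2 divides 10, solutions exist.

Step 2: Find a particular solution using extended Euclidean algorithm.
We get u₀ = 5, v₀ = -5.
Check: 10*5 + 8*-5 = 10 = 10 ✓

Step 3: Write the general solution.
u = 5 + (8/2)t = 5 + 4t
v = -5 - (10/2)t = -5 - 5t
for any integer t.

u = 5 + 4t, v = -5 - 5t for integer t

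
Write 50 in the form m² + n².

We need to find integers m, n > 0 such that m² + n² = 50.
Trying m = 1: n² = 50 - 1² = 50 - 1 = 49
n = 7
Check: 1² + 7² = 1 + 49 = 50 ✓

50 = 1² + 7²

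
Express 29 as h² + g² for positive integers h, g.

We need to find integers h, g > 0 such that h² + g² = 29.
Trying h = 2: g² = 29 - 2² = 29 - 4 = 25
g = 5
Check: 2² + 5² = 4 + 25 = 29 ✓

29 = 2² + 5²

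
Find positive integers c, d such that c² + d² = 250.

Search for c with 250 - c² a perfect square.
c = 5: 250 - 5² = 250 - 25 = 225 = 15² ✓
So c = 5, d = 15.

c = 5, d = 15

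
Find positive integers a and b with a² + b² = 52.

We need to find integers a, b > 0 such that a² + b² = 52.
Trying a = 4: b² = 52 - 4² = 52 - 16 = 36
b = 6
Check: 4² + 6² = 16 + 36 = 52 ✓

52 = 4² + 6²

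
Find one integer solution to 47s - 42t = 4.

Step 1: Check solvability.
gcd(47, 42) = 1
Since 1 divides 4, solutions exist.

Step 2: Apply extended Euclidean algorithm to find gcd.
We find integers such that 47*x0 + 42*y0 = 1

Step 3: Scale the particular solution.
Multiply by 4/1 = 4:
s = 68, t = 76

Step 4: Verify.
47*(68) - 42*(76) = 4 = 4 ✓

s = 68, t = 76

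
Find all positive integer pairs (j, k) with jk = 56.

The positive divisors of 56 are: 1, 2, 4, 7, 8, 14, 28, 56.
Each divisor d gives the pair (d, 56/d):
(1, 56), (2, 28), (4, 14), (7, 8), (8, 7), (14, 4), (28, 2), (56, 1)

(1, 56), (2, 28), (4, 14), (7, 8), (8, 7), (14, 4), (28, 2), (56, 1)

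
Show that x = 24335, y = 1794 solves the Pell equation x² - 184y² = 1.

Compute x² = 24335² = 592192225
Compute 184y² = 184·1794² = 184·3218436 = 592192224
x² - 184y² = 592192225 - 592192224 = 1
Since this equals 1, (24335, 1794) is a solution.

Yes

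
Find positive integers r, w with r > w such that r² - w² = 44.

Factor: r² - w² = (r+w)(r-w) = 44.
We need two factors of 44 with the same parity.
Use r+w = 22 and r-w = 2 (product 22·2 = 44).
Adding: 2r = 24, so r = 12.
Subtracting: 2w = 20, so w = 10.
Check: 12² - 10² = 144 - 100 = 44 ✓

r = 12, w = 10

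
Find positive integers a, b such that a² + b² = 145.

Search for a with 145 - a² a perfect square.
a = 1: 145 - 1² = 145 - 1 = 144 = 12² ✓
So a = 1, b = 12.

a = 1, b = 12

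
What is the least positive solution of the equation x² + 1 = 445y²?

We need x² = 445y² - 1. Try successive y:
y = 1: x² = 445·1² - 1 = 444, not a perfect square
y = 2: x² = 445·2² - 1 = 1779, not a perfect square
y = 3: x² = 445·3² - 1 = 4004, not a perfect square
...
y = 221: x² = 445·221² - 1 = 21734244 = 4662² ✓
Check: 4662² - 445·221² = 21734244 - 21734245 = -1 ✓

x = 4662, y = 221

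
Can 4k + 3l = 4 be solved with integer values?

Step 1: Compute gcd(4, 3).
gcd(4, 3) = 1

Step 2: Check divisibility.
Does 1 divide 4? 4 = 1 x 4, so yes.

By the theorem on linear Diophantine equations, 4k + 3l = 4 has integer solutions if and only if gcd(4, 3) divides 4. Since 1 | 4, solutions exist.

Yes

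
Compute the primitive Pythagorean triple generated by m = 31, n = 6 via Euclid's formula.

a = m² - n² = 961 - 36 = 925
b = 2mn = 2·31·6 = 372
c = m² + n² = 961 + 36 = 997
Verify: 925² + 372² = 855625 + 138384 = 994009 = 997² ✓

(925, 372, 997)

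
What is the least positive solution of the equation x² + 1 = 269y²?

We need x² = 269y² - 1. Try successive y:
y = 1: x² = 269·1² - 1 = 268, not a perfect square
y = 2: x² = 269·2² - 1 = 1075, not a perfect square
y = 3: x² = 269·3² - 1 = 2420, not a perfect square
...
y = 5: x² = 269·5² - 1 = 6724 = 82² ✓
Check: 82² - 269·5² = 6724 - 6725 = -1 ✓

x = 82, y = 5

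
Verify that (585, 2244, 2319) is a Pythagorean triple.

Compute a² + b²:
585² + 2244² = 342225 + 5035536 = 5377761
Compute c²:
2319² = 5377761
Since 5377761 = 5377761, it is a Pythagorean triple.

Yes, it is a Pythagorean triple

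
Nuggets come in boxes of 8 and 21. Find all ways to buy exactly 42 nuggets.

We need non-negative integers (x, y) with 8x + 21y = 42.
For each x in 0..5, check if 42 - 8x is a non-negative multiple of 21.
x = 0: 21y = 42, y = 2 ✓

(0 boxes of 8, 2 boxes of 21)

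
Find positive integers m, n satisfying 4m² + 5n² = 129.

Try small values of m and check whether (129 - 4m²)/5 is a perfect square.
m = 1: 4·1² = 4, so 5n² = 129 - 4 = 125, giving n² = 25, n = 5.
Check: 4·1² + 5·5² = 4 + 125 = 129 ✓

m = 1, n = 5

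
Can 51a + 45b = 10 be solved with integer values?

Step 1: Compute gcd(51, 45).
gcd(51, 45) = 3

Step 2: Check divisibility.
Does 3 divide 10? 10 = 3 x 3 + 1, so no.

By the theorem on linear Diophantine equations, 51a + 45b = 10 has integer solutions if and only if gcd(51, 45) divides 10. Since 3 does not divide 10, no solutions exist.

No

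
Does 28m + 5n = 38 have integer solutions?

Step 1: Compute gcd(28, 5).
gcd(28, 5) = 1

Step 2: Check divisibility.
Does 1 divide 38? 38 = 1 x 38, so yes.

By the theorem on linear Diophantine equations, 28m + 5n = 38 has integer solutions if and only if gcd(28, 5) divides 38. Since 1 | 38, solutions exist.

Yes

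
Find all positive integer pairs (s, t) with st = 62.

The positive divisors of 62 are: 1, 2, 31, 62.
Each divisor d gives the pair (d, 62/d):
(1, 62), (2, 31), (31, 2), (62, 1)

(1, 62), (2, 31), (31, 2), (62, 1)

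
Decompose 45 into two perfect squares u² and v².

We need to find integers u, v > 0 such that u² + v² = 45.
Trying u = 3: v² = 45 - 3² = 45 - 9 = 36
v = 6
Check: 3² + 6² = 9 + 36 = 45 ✓

45 = 3² + 6²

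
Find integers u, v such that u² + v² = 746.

We need to find integers u, v > 0 such that u² + v² = 746.
Trying u = 11: v² = 746 - 11² = 746 - 121 = 625
v = 25
Check: 11² + 25² = 121 + 625 = 746 ✓

746 = 11² + 25²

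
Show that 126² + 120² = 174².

Compute a² + b² = 126² + 120² = 15876 + 14400 = 30276
Compute c² = 174² = 30276
Since 30276 = 30276, confirmed.

Yes, it is a Pythagorean triple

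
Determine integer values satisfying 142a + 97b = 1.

Step 1: Check solvability.
gcd(142, 97) = 1
Since 1 divides 1, solutions exist.

Step 2: Apply extended Euclidean algorithm to find gcd.
We find integers such that 142*x0 + 97*y0 = 1

Step 3: Scale the particular solution.
Multiply by 1/1 = 1:
a = -28, b = 41

Step 4: Verify.
142*(-28) + 97*(41) = 1 = 1 ✓

a = -28, b = 41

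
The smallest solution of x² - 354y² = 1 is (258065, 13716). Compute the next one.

Solutions to x² - Dy² = 1 are generated by powers of (x₀ + y₀√D).
The next solution satisfies x₁ + y₁√354 = (x₀ + y₀√354)², giving:
x₁ = x₀² + 354y₀² = 258065² + 354·13716² = 66597544225 + 66597544224 = 133195088449
y₁ = 2x₀y₀ = 2·258065·13716 = 7079239080

Verify: 133195088449² - 354·7079239080² = 17740931586936933225601 - 17740931586936933225600 = 1 ✓

x = 133195088449, y = 7079239080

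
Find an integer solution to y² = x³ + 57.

Try small integer x values and check whether x³ + 57 is a perfect square.
x = -2: x³ + 57 = -2³ + 57 = -8 + 57 = 49
Is 49 a perfect square? 7² = 49 ✓
So (x, y) = (-2, 7) is a solution.

x = -2, y = 7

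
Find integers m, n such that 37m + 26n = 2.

Step 1: Check solvability.
gcd(37, 26) = 1
Since 1 divides 2, solutions exist.

Step 2: Apply extended Euclidean algorithm to find gcd.
We find integers such that 37*x0 + 26*y0 = 1

Step 3: Scale the particular solution.
Multiply by 2/1 = 2:
m = -14, n = 20

Step 4: Verify.
37*(-14) + 26*(20) = 2 = 2 ✓

m = -14, n = 20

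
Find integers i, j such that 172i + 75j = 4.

Step 1: Check solvability.
gcd(172, 75) = 1
Since 1 divides 4, solutions exist.

Step 2: Apply extended Euclidean algorithm to find gcd.
We find integers such that 172*x0 + 75*y0 = 1

Step 3: Scale the particular solution.
Multiply by 4/1 = 4:
i = -68, j = 156

Step 4: Verify.
172*(-68) + 75*(156) = 4 = 4 ✓

i = -68, j = 156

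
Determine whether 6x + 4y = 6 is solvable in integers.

Step 1: Compute gcd(6, 4).
gcd(6, 4) = 2

Step 2: Check divisibility.
Does 2 divide 6? 6 = 2 x 3, so yes.

By the theorem on linear Diophantine equations, 6x + 4y = 6 has integer solutions if and only if gcd(6, 4) divides 6. Since 2 | 6, solutions exist.

Yes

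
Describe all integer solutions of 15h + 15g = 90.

Step 1: Compute gcd(15, 15) = 15.
Since 15 divides 90, solutions exist.

Step 2: Find a particular solution using extended Euclidean algorithm.
We get h₀ = 0, g₀ = 6.
Check: 15*0 + 15*6 = 90 = 90 ✓

Step 3: Write the general solution.
h = 0 + (15/15)t = 0 + 1t
g = 6 - (15/15)t = 6 - 1t
for any integer t.

h = 0 + 1t, g = 6 - 1t for integer t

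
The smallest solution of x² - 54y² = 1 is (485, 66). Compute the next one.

Solutions to x² - Dy² = 1 are generated by powers of (x₀ + y₀√D).
The next solution satisfies x₁ + y₁√54 = (x₀ + y₀√54)², giving:
x₁ = x₀² + 54y₀² = 485² + 54·66² = 235225 + 235224 = 470449
y₁ = 2x₀y₀ = 2·485·66 = 64020

Verify: 470449² - 54·64020² = 221322261601 - 221322261600 = 1 ✓

x = 470449, y = 64020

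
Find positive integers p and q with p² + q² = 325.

We need to find integers p, q > 0 such that p² + q² = 325.
Trying p = 1: q² = 325 - 1² = 325 - 1 = 324
q = 18
Check: 1² + 18² = 1 + 324 = 325 ✓

325 = 1² + 18²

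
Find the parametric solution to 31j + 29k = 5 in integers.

Step 1: Compute gcd(31, 29) = 1.
Since 1 divides 5, solutions exist.

Step 2: Find a particular solution using extended Euclidean algorithm.
We get j₀ = -70, k₀ = 75.
Check: 31*-70 + 29*75 = 5 = 5 ✓

Step 3: Write the general solution.
j = -70 + (29/1)t = -70 + 29t
k = 75 - (31/1)t = 75 - 31t
for any integer t.

j = -70 + 29t, k = 75 - 31t for integer t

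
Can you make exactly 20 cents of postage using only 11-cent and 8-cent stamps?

We need non-negative x, y with 11x + 8y = 20.
gcd(11, 8) = 1 divides 20, so integer solutions exist, but checking x = 0..1 shows none with y ≥ 0.
So 20 cannot be made with non-negative stamp counts.

No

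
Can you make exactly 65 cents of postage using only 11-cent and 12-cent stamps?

We need non-negative x, y with 11x + 12y = 65.
gcd(11, 12) = 1 divides 65, so integer solutions exist, but checking x = 0..5 shows none with y ≥ 0.
So 65 cannot be made with non-negative stamp counts.

No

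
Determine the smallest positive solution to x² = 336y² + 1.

We seek the smallest positive integers (x, y) with x² - 336y² = 1, i.e., x² = 336y² + 1.
Try successive y values:
y = 1: x² = 336·1² + 1 = 337, not a perfect square
y = 2: x² = 336·2² + 1 = 1345, not a perfect square
y = 3: x² = 336·3² + 1 = 3025, x = 55 ✓

Verify: 55² - 336·3² = 3025 - 3024 = 1 ✓

x = 55, y = 3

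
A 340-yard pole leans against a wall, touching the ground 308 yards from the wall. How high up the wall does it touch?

The ladder, wall, and ground form a right triangle with hypotenuse 340 and one leg 308.
By the Pythagorean theorem: h² = 340² - 308² = 115600 - 94864 = 20736
h = √20736 = 144 yards

144 yards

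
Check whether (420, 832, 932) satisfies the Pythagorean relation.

Compute a² + b²:
420² + 832² = 176400 + 692224 = 868624
Compute c²:
932² = 868624
Since 868624 = 868624, it is a Pythagorean triple.

Yes, it is a Pythagorean triple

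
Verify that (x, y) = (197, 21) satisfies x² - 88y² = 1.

Compute x² = 197² = 38809
Compute 88y² = 88·21² = 88·441 = 38808
x² - 88y² = 38809 - 38808 = 1
Since this equals 1, (197, 21) is a solution.

Yes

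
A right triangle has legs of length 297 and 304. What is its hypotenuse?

c² = a² + b² = 297² + 304² = 88209 + 92416 = 180625
c = 425

425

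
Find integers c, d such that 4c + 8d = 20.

Step 1: Check solvability.
gcd(4, 8) = 4
Since 4 divides 20, solutions exist.

Step 2: Apply extended Euclidean algorithm to find gcd.
We find integers such that 4*x0 + 8*y0 = 4

Step 3: Scale the particular solution.
Multiply by 20/4 = 5:
c = 5, d = 0

Step 4: Verify.
4*(5) + 8*(0) = 20 = 20 ✓

c = 5, d = 0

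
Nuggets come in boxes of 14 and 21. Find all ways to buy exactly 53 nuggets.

We need non-negative integers (x, y) with 14x + 21y = 53.
For each x in 0..3, check if 53 - 14x is a non-negative multiple of 21.
No x yields an integer y ≥ 0.

No solution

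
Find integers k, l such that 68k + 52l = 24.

Step 1: Check solvability.
gcd(68, 52) = 4
Since 4 divides 24, solutions exist.

Step 2: Apply extended Euclidean algorithm to find gcd.
We find integers such that 68*x0 + 52*y0 = 4

Step 3: Scale the particular solution.
Multiply by 24/4 = 6:
k = -18, l = 24

Step 4: Verify.
68*(-18) + 52*(24) = 24 = 24 ✓

k = -18, l = 24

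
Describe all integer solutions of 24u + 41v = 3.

Step 1: Compute gcd(24, 41) = 1.
Since 1 divides 3, solutions exist.

Step 2: Find a particular solution using extended Euclidean algorithm.
We get u₀ = 36, v₀ = -21.
Check: 24*36 + 41*-21 = 3 = 3 ✓

Step 3: Write the general solution.
u = 36 + (41/1)t = 36 + 41t
v = -21 - (24/1)t = -21 - 24t
for any integer t.

u = 36 + 41t, v = -21 - 24t for integer t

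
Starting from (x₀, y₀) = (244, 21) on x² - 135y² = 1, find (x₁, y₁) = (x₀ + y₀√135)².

Solutions to x² - Dy² = 1 are generated by powers of (x₀ + y₀√D).
The next solution satisfies x₁ + y₁√135 = (x₀ + y₀√135)², giving:
x₁ = x₀² + 135y₀² = 244² + 135·21² = 59536 + 59535 = 119071
y₁ = 2x₀y₀ = 2·244·21 = 10248

Verify: 119071² - 135·10248² = 14177903041 - 14177903040 = 1 ✓

x = 119071, y = 10248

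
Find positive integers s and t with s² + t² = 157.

We need to find integers s, t > 0 such that s² + t² = 157.
Trying s = 6: t² = 157 - 6² = 157 - 36 = 121
t = 11
Check: 6² + 11² = 36 + 121 = 157 ✓

157 = 6² + 11²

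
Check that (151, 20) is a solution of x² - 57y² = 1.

Compute x² = 151² = 22801
Compute 57y² = 57·20² = 57·400 = 22800
x² - 57y² = 22801 - 22800 = 1
Since this equals 1, (151, 20) is a solution.

Yes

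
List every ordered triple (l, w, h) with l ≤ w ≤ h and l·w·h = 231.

Iterate l from 1 to ⌊231^(1/3)⌋. For each l dividing 231, iterate w ≥ l with w dividing 231/l, and set h = 231/(l·w).
Triples found (5): (1×1×231), (1×3×77), (1×7×33), (1×11×21), (3×7×11)

(1×1×231), (1×3×77), (1×7×33), (1×11×21), (3×7×11)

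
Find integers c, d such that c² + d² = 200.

We need to find integers c, d > 0 such that c² + d² = 200.
Trying c = 2: d² = 200 - 2² = 200 - 4 = 196
d = 14
Check: 2² + 14² = 4 + 196 = 200 ✓

200 = 2² + 14²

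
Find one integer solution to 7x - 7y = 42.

Step 1: Check solvability.
gcd(7, 7) = 7
Since 7 divides 42, solutions exist.

Step 2: Apply extended Euclidean algorithm to find gcd.
We find integers such that 7*x0 + 7*y0 = 7

Step 3: Scale the particular solution.
Multiply by 42/7 = 6:
x = 0, y = -6

Step 4: Verify.
7*(0) - 7*(-6) = 42 = 42 ✓

x = 0, y = -6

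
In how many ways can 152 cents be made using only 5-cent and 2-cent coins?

We need non-negative integers (x, y) with 5x + 2y = 152.
For each x from 0 to 30, check if (152 - 5x) is a non-negative multiple of 2.
Solutions (x, y): (0,76), (2,71), (4,66), (6,61), ...
Count: 16

16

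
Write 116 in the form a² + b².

We need to find integers a, b > 0 such that a² + b² = 116.
Trying a = 4: b² = 116 - 4² = 116 - 16 = 100
b = 10
Check: 4² + 10² = 16 + 100 = 116 ✓

116 = 4² + 10²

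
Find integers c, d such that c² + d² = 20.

We need to find integers c, d > 0 such that c² + d² = 20.
Trying c = 2: d² = 20 - 2² = 20 - 4 = 16
d = 4
Check: 2² + 4² = 4 + 16 = 20 ✓

20 = 2² + 4²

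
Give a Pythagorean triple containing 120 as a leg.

We need the other leg and hypotenuse such that 120² + x² = c².
Take x = 391, c = 409: 120² + 391² = 14400 + 152881 = 167281 = 409² ✓
Triple: (391, 120, 409)

(391, 120, 409)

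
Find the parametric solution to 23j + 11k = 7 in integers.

Step 1: Compute gcd(23, 11) = 1.
Since 1 divides 7, solutions exist.

Step 2: Find a particular solution using extended Euclidean algorithm.
We get j₀ = 7, k₀ = -14.
Check: 23*7 + 11*-14 = 7 = 7 ✓

Step 3: Write the general solution.
j = 7 + (11/1)t = 7 + 11t
k = -14 - (23/1)t = -14 - 23t
for any integer t.

j = 7 + 11t, k = -14 - 23t for integer t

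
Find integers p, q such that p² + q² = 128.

We need to find integers p, q > 0 such that p² + q² = 128.
Trying p = 8: q² = 128 - 8² = 128 - 64 = 64
q = 8
Check: 8² + 8² = 64 + 64 = 128 ✓

128 = 8² + 8²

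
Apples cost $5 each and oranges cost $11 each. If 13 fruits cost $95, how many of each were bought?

Let a = apples, o = oranges.
a + o = 13
5a + 11o = 95
Substitute o = 13 - a:
5a + 11(13 - a) = 95
(5 - 11)a = 95 - 143
-6a = -48
a = 8, o = 13 - 8 = 5

Apples: 8, Oranges: 5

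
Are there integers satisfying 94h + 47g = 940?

Step 1: Compute gcd(94, 47).
gcd(94, 47) = 47

Step 2: Check divisibility.
Does 47 divide 940? 940 = 47 x 20, so yes.

By the theorem on linear Diophantine equations, 94h + 47g = 940 has integer solutions if and only if gcd(94, 47) divides 940. Since 47 | 940, solutions exist.

Yes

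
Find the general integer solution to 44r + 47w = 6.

Step 1: Compute gcd(44, 47) = 1.
Since 1 divides 6, solutions exist.

Step 2: Find a particular solution using extended Euclidean algorithm.
We get r₀ = -96, w₀ = 90.
Check: 44*-96 + 47*90 = 6 = 6 ✓

Step 3: Write the general solution.
r = -96 + (47/1)t = -96 + 47t
w = 90 - (44/1)t = 90 - 44t
for any integer t.

r = -96 + 47t, w = 90 - 44t for integer t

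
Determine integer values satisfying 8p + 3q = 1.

Step 1: Check solvability.
gcd(8, 3) = 1
Since 1 divides 1, solutions exist.

Step 2: Apply extended Euclidean algorithm to find gcd.
We find integers such that 8*x0 + 3*y0 = 1

Step 3: Scale the particular solution.
Multiply by 1/1 = 1:
p = -1, q = 3

Step 4: Verify.
8*(-1) + 3*(3) = 1 = 1 ✓

p = -1, q = 3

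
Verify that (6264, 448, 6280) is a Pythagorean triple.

Compute a² + b² = 6264² + 448² = 39237696 + 200704 = 39438400
Compute c² = 6280² = 39438400
Since 39438400 = 39438400, confirmed.

Yes, it is a Pythagorean triple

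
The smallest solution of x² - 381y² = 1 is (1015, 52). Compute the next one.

Solutions to x² - Dy² = 1 are generated by powers of (x₀ + y₀√D).
The next solution satisfies x₁ + y₁√381 = (x₀ + y₀√381)², giving:
x₁ = x₀² + 381y₀² = 1015² + 381·52² = 1030225 + 1030224 = 2060449
y₁ = 2x₀y₀ = 2·1015·52 = 105560

Verify: 2060449² - 381·105560² = 4245450081601 - 4245450081600 = 1 ✓

x = 2060449, y = 105560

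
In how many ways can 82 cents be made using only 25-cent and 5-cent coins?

We need non-negative integers (x, y) with 25x + 5y = 82.
For each x from 0 to 3, check if (82 - 25x) is a non-negative multiple of 5.
Solutions (x, y): none
Count: 0

0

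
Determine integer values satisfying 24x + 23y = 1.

Step 1: Check solvability.
gcd(24, 23) = 1
Since 1 divides 1, solutions exist.

Step 2: Apply extended Euclidean algorithm to find gcd.
We find integers such that 24*x0 + 23*y0 = 1

Step 3: Scale the particular solution.
Multiply by 1/1 = 1:
x = 1, y = -1

Step 4: Verify.
24*(1) + 23*(-1) = 1 = 1 ✓

x = 1, y = -1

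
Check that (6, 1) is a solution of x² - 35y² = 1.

Compute x² = 6² = 36
Compute 35y² = 35·1² = 35·1 = 35
x² - 35y² = 36 - 35 = 1
Since this equals 1, (6, 1) is a solution.

Yes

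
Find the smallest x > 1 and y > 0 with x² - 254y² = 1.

We seek the smallest positive integers (x, y) with x² - 254y² = 1, i.e., x² = 254y² + 1.
Try successive y values:
y = 1: x² = 254·1² + 1 = 255, not a perfect square
y = 2: x² = 254·2² + 1 = 1017, not a perfect square
y = 3: x² = 254·3² + 1 = 2287, not a perfect square
... continuing the search (or via continued fractions) ...
y = 16: x² = 254·16² + 1 = 65025, x = 255 ✓

Verify: 255² - 254·16² = 65025 - 65024 = 1 ✓

x = 255, y = 16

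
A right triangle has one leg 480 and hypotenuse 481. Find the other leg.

a² = c² - b² = 231361 - 230400 = 961
a = 31

31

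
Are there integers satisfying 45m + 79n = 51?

Step 1: Compute gcd(45, 79).
gcd(45, 79) = 1

Step 2: Check divisibility.
Does 1 divide 51? 51 = 1 x 51, so yes.

By the theorem on linear Diophantine equations, 45m + 79n = 51 has integer solutions if and only if gcd(45, 79) divides 51. Since 1 | 51, solutions exist.

Yes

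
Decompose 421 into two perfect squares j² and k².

We need to find integers j, k > 0 such that j² + k² = 421.
Trying j = 14: k² = 421 - 14² = 421 - 196 = 225
k = 15
Check: 14² + 15² = 196 + 225 = 421 ✓

421 = 14² + 15²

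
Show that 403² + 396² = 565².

Compute a² + b²:
403² + 396² = 162409 + 156816 = 319225
Compute c²:
565² = 319225
Since 319225 = 319225, it is a Pythagorean triple.

Yes, it is a Pythagorean triple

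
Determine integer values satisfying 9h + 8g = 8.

Step 1: Check solvability.
gcd(9, 8) = 1
Since 1 divides 8, solutions exist.

Step 2: Apply extended Euclidean algorithm to find gcd.
We find integers such that 9*x0 + 8*y0 = 1

Step 3: Scale the particular solution.
Multiply by 8/1 = 8:
h = 8, g = -8

Step 4: Verify.
9*(8) + 8*(-8) = 8 = 8 ✓

h = 8, g = -8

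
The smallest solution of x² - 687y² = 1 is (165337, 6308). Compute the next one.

Solutions to x² - Dy² = 1 are generated by powers of (x₀ + y₀√D).
The next solution satisfies x₁ + y₁√687 = (x₀ + y₀√687)², giving:
x₁ = x₀² + 687y₀² = 165337² + 687·6308² = 27336323569 + 27336323568 = 54672647137
y₁ = 2x₀y₀ = 2·165337·6308 = 2085891592

Verify: 54672647137² - 687·2085891592² = 2989098344966914296769 - 2989098344966914296768 = 1 ✓

x = 54672647137, y = 2085891592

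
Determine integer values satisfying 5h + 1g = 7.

Step 1: Check solvability.
gcd(5, 1) = 1
Since 1 divides 7, solutions exist.

Step 2: Apply extended Euclidean algorithm to find gcd.
We find integers such that 5*x0 + 1*y0 = 1

Step 3: Scale the particular solution.
Multiply by 7/1 = 7:
h = 0, g = 7

Step 4: Verify.
5*(0) + 1*(7) = 7 = 7 ✓

h = 0, g = 7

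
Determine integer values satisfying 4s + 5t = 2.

Step 1: Check solvability.
gcd(4, 5) = 1
Since 1 divides 2, solutions exist.

Step 2: Apply extended Euclidean algorithm to find gcd.
We find integers such that 4*x0 + 5*y0 = 1

Step 3: Scale the particular solution.
Multiply by 2/1 = 2:
s = -2, t = 2

Step 4: Verify.
4*(-2) + 5*(2) = 2 = 2 ✓

s = -2, t = 2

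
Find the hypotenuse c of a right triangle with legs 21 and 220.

c² = a² + b² = 21² + 220² = 441 + 48400 = 48841
c = 221

221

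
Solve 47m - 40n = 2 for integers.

Step 1: Check solvability.
gcd(47, 40) = 1
Since 1 divides 2, solutions exist.

Step 2: Apply extended Euclidean algorithm to find gcd.
We find integers such that 47*x0 + 40*y0 = 1

Step 3: Scale the particular solution.
Multiply by 2/1 = 2:
m = -34, n = -40

Step 4: Verify.
47*(-34) - 40*(-40) = 2 = 2 ✓

m = -34, n = -40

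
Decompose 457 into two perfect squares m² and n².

We need to find integers m, n > 0 such that m² + n² = 457.
Trying m = 4: n² = 457 - 4² = 457 - 16 = 441
n = 21
Check: 4² + 21² = 16 + 441 = 457 ✓

457 = 4² + 21²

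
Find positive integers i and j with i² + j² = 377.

We need to find integers i, j > 0 such that i² + j² = 377.
Trying i = 4: j² = 377 - 4² = 377 - 16 = 361
j = 19
Check: 4² + 19² = 16 + 361 = 377 ✓

377 = 4² + 19²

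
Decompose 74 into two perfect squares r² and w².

We need to find integers r, w > 0 such that r² + w² = 74.
Trying r = 5: w² = 74 - 5² = 74 - 25 = 49
w = 7
Check: 5² + 7² = 25 + 49 = 74 ✓

74 = 5² + 7²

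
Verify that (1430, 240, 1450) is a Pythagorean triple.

Compute a² + b² = 1430² + 240² = 2044900 + 57600 = 2102500
Compute c² = 1450² = 2102500
Since 2102500 = 2102500, confirmed.

Yes, it is a Pythagorean triple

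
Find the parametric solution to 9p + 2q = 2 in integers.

Step 1: Compute gcd(9, 2) = 1.
Since 1 divides 2, solutions exist.

Step 2: Find a particular solution using extended Euclidean algorithm.
We get p₀ = 2, q₀ = -8.
Check: 9*2 + 2*-8 = 2 = 2 ✓

Step 3: Write the general solution.
p = 2 + (2/1)t = 2 + 2t
q = -8 - (9/1)t = -8 - 9t
for any integer t.

p = 2 + 2t, q = -8 - 9t for integer t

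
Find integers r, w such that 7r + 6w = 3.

Step 1: Check solvability.
gcd(7, 6) = 1
Since 1 divides 3, solutions exist.

Step 2: Apply extended Euclidean algorithm to find gcd.
We find integers such that 7*x0 + 6*y0 = 1

Step 3: Scale the particular solution.
Multiply by 3/1 = 3:
r = 3, w = -3

Step 4: Verify.
7*(3) + 6*(-3) = 3 = 3 ✓

r = 3, w = -3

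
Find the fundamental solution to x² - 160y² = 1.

We seek the smallest positive integers (x, y) with x² - 160y² = 1, i.e., x² = 160y² + 1.
Try successive y values:
y = 1: x² = 160·1² + 1 = 161, not a perfect square
y = 2: x² = 160·2² + 1 = 641, not a perfect square
y = 3: x² = 160·3² + 1 = 1441, not a perfect square
... continuing the search (or via continued fractions) ...
y = 57: x² = 160·57² + 1 = 519841, x = 721 ✓

Verify: 721² - 160·57² = 519841 - 519840 = 1 ✓

x = 721, y = 57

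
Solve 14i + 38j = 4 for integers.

Step 1: Check solvability.
gcd(14, 38) = 2
Since 2 divides 4, solutions exist.

Step 2: Apply extended Euclidean algorithm to find gcd.
We find integers such that 14*x0 + 38*y0 = 2

Step 3: Scale the particular solution.
Multiply by 4/2 = 2:
i = -16, j = 6

Step 4: Verify.
14*(-16) + 38*(6) = 4 = 4 ✓

i = -16, j = 6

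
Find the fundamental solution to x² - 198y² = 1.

We seek the smallest positive integers (x, y) with x² - 198y² = 1, i.e., x² = 198y² + 1.
Try successive y values:
y = 1: x² = 198·1² + 1 = 199, not a perfect square
y = 2: x² = 198·2² + 1 = 793, not a perfect square
y = 3: x² = 198·3² + 1 = 1783, not a perfect square
... continuing the search (or via continued fractions) ...
y = 14: x² = 198·14² + 1 = 38809, x = 197 ✓

Verify: 197² - 198·14² = 38809 - 38808 = 1 ✓

x = 197, y = 14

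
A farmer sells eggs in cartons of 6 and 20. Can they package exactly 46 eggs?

We need non-negative a, b with 6a + 20b = 46.
gcd(6, 20) = 2 divides 46.
Try a = 1: 20b = 46 - 6 = 40, so b = 2.
One way: 1 cartons of 6 and 2 cartons of 20.

Yes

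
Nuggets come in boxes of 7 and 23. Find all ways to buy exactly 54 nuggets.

We need non-negative integers (x, y) with 7x + 23y = 54.
For each x in 0..7, check if 54 - 7x is a non-negative multiple of 23.
No x yields an integer y ≥ 0.

No solution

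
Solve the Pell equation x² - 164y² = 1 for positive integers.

We seek the smallest positive integers (x, y) with x² - 164y² = 1, i.e., x² = 164y² + 1.
Try successive y values:
y = 1: x² = 164·1² + 1 = 165, not a perfect square
y = 2: x² = 164·2² + 1 = 657, not a perfect square
y = 3: x² = 164·3² + 1 = 1477, not a perfect square
... continuing the search (or via continued fractions) ...
y = 160: x² = 164·160² + 1 = 4198401, x = 2049 ✓

Verify: 2049² - 164·160² = 4198401 - 4198400 = 1 ✓

x = 2049, y = 160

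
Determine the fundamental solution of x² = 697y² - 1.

We need x² = 697y² - 1. Try successive y:
y = 1: x² = 697·1² - 1 = 696, not a perfect square
y = 2: x² = 697·2² - 1 = 2787, not a perfect square
y = 3: x² = 697·3² - 1 = 6272, not a perfect square
...
y = 5: x² = 697·5² - 1 = 17424 = 132² ✓
Check: 132² - 697·5² = 17424 - 17425 = -1 ✓

x = 132, y = 5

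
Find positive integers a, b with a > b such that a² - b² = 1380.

Factor: a² - b² = (a+b)(a-b) = 1380.
We need two factors of 1380 with the same parity.
Use a+b = 690 and a-b = 2 (product 690·2 = 1380).
Adding: 2a = 692, so a = 346.
Subtracting: 2b = 688, so b = 344.
Check: 346² - 344² = 119716 - 118336 = 1380 ✓

a = 346, b = 344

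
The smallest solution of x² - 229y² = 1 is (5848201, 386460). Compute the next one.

Solutions to x² - Dy² = 1 are generated by powers of (x₀ + y₀√D).
The next solution satisfies x₁ + y₁√229 = (x₀ + y₀√229)², giving:
x₁ = x₀² + 229y₀² = 5848201² + 229·386460² = 34201454936401 + 34201454936400 = 68402909872801
y₁ = 2x₀y₀ = 2·5848201·386460 = 4520191516920

Verify: 68402909872801² - 229·4520191516920² = 4678958079066536517999585601 - 4678958079066536517999585600 = 1 ✓

x = 68402909872801, y = 4520191516920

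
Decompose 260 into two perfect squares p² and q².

We need to find integers p, q > 0 such that p² + q² = 260.
Trying p = 2: q² = 260 - 2² = 260 - 4 = 256
q = 16
Check: 2² + 16² = 4 + 256 = 260 ✓

260 = 2² + 16²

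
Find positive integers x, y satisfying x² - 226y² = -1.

We need x² = 226y² - 1. Try successive y:
y = 1: x² = 226·1² - 1 = 225 = 15² ✓
Check: 15² - 226·1² = 225 - 226 = -1 ✓

x = 15, y = 1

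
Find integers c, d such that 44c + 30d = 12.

Step 1: Check solvability.
gcd(44, 30) = 2
Since 2 divides 12, solutions exist.

Step 2: Apply extended Euclidean algorithm to find gcd.
We find integers such that 44*x0 + 30*y0 = 2

Step 3: Scale the particular solution.
Multiply by 12/2 = 6:
c = -12, d = 18

Step 4: Verify.
44*(-12) + 30*(18) = 12 = 12 ✓

c = -12, d = 18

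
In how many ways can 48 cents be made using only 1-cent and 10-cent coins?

We need non-negative integers (x, y) with 1x + 10y = 48.
For each x from 0 to 48, check if (48 - 1x) is a non-negative multiple of 10.
Solutions (x, y): (8,4), (18,3), (28,2), (38,1), ...
Count: 5

5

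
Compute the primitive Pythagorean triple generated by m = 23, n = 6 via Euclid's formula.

a = m² - n² = 23² - 6² = 529 - 36 = 493
b = 2mn = 2·23·6 = 276
c = m² + n² = 529 + 36 = 565
Verify: 493² + 276² = 243049 + 76176 = 319225 = 565² ✓

(493, 276, 565)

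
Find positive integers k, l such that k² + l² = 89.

Search for k with 89 - k² a perfect square.
k = 5: 89 - 5² = 89 - 25 = 64 = 8² ✓
So k = 5, l = 8.

k = 5, l = 8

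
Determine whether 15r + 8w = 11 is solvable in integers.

Step 1: Compute gcd(15, 8).
gcd(15, 8) = 1

Step 2: Check divisibility.
Does 1 divide 11? 11 = 1 x 11, so yes.

By the theorem on linear Diophantine equations, 15r + 8w = 11 has integer solutions if and only if gcd(15, 8) divides 11. Since 1 | 11, solutions exist.

Yes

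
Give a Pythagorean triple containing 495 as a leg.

We need the other leg and hypotenuse such that 495² + x² = c².
Take x = 952, c = 1073: 495² + 952² = 245025 + 906304 = 1151329 = 1073² ✓
Triple: (495, 952, 1073)

(495, 952, 1073)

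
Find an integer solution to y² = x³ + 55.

Try small integer x values and check whether x³ + 55 is a perfect square.
x = 9: x³ + 55 = 9³ + 55 = 729 + 55 = 784
Is 784 a perfect square? 28² = 784 ✓
So (x, y) = (9, 28) is a solution.

x = 9, y = 28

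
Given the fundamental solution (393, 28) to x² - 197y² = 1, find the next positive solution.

Solutions to x² - Dy² = 1 are generated by powers of (x₀ + y₀√D).
The next solution satisfies x₁ + y₁√197 = (x₀ + y₀√197)², giving:
x₁ = x₀² + 197y₀² = 393² + 197·28² = 154449 + 154448 = 308897
y₁ = 2x₀y₀ = 2·393·28 = 22008

Verify: 308897² - 197·22008² = 95417356609 - 95417356608 = 1 ✓

x = 308897, y = 22008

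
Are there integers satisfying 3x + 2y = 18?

Step 1: Compute gcd(3, 2).
gcd(3, 2) = 1

Step 2: Check divisibility.
Does 1 divide 18? 18 = 1 x 18, so yes.

By the theorem on linear Diophantine equations, 3x + 2y = 18 has integer solutions if and only if gcd(3, 2) divides 18. Since 1 | 18, solutions exist.

Yes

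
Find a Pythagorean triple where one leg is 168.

We need the other leg and hypotenuse such that 168² + x² = c².
Take x = 775, c = 793: 168² + 775² = 28224 + 600625 = 628849 = 793² ✓
Triple: (775, 168, 793)

(775, 168, 793)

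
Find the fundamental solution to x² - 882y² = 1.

We seek the smallest positive integers (x, y) with x² - 882y² = 1, i.e., x² = 882y² + 1.
Try successive y values:
y = 1: x² = 882·1² + 1 = 883, not a perfect square
y = 2: x² = 882·2² + 1 = 3529, not a perfect square
y = 3: x² = 882·3² + 1 = 7939, not a perfect square
... continuing the search (or via continued fractions) ...
y = 660: x² = 882·660² + 1 = 384199201, x = 19601 ✓

Verify: 19601² - 882·660² = 384199201 - 384199200 = 1 ✓

x = 19601, y = 660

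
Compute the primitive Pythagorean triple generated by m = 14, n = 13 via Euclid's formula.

a = m² - n² = 14² - 13² = 196 - 169 = 27
b = 2mn = 2·14·13 = 364
c = m² + n² = 196 + 169 = 365
Verify: 27² + 364² = 729 + 132496 = 133225 = 365² ✓

(27, 364, 365)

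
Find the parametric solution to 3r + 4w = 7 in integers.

Step 1: Compute gcd(3, 4) = 1.
Since 1 divides 7, solutions exist.

Step 2: Find a particular solution using extended Euclidean algorithm.
We get r₀ = -7, w₀ = 7.
Check: 3*-7 + 4*7 = 7 = 7 ✓

Step 3: Write the general solution.
r = -7 + (4/1)t = -7 + 4t
w = 7 - (3/1)t = 7 - 3t
for any integer t.

r = -7 + 4t, w = 7 - 3t for integer t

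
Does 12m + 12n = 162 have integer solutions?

Step 1: Compute gcd(12, 12).
gcd(12, 12) = 12

Step 2: Check divisibility.
Does 12 divide 162? 162 = 12 x 13 + 6, so no.

By the theorem on linear Diophantine equations, 12m + 12n = 162 has integer solutions if and only if gcd(12, 12) divides 162. Since 12 does not divide 162, no solutions exist.

No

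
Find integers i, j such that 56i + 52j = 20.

Step 1: Check solvability.
gcd(56, 52) = 4
Since 4 divides 20, solutions exist.

Step 2: Apply extended Euclidean algorithm to find gcd.
We find integers such that 56*x0 + 52*y0 = 4

Step 3: Scale the particular solution.
Multiply by 20/4 = 5:
i = 5, j = -5

Step 4: Verify.
56*(5) + 52*(-5) = 20 = 20 ✓

i = 5, j = -5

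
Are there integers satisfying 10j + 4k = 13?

Step 1: Compute gcd(10, 4).
gcd(10, 4) = 2

Step 2: Check divisibility.
Does 2 divide 13? 13 = 2 x 6 + 1, so no.

By the theorem on linear Diophantine equations, 10j + 4k = 13 has integer solutions if and only if gcd(10, 4) divides 13. Since 2 does not divide 13, no solutions exist.

No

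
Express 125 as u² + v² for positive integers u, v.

We need to find integers u, v > 0 such that u² + v² = 125.
Trying u = 2: v² = 125 - 2² = 125 - 4 = 121
v = 11
Check: 2² + 11² = 4 + 121 = 125 ✓

125 = 2² + 11²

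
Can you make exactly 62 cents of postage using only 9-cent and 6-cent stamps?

We need non-negative x, y with 9x + 6y = 62.
gcd(9, 6) = 3, and 3 does not divide 62.
No integer solutions exist, so certainly no non-negative ones.

No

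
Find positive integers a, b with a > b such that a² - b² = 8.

Factor: a² - b² = (a+b)(a-b) = 8.
We need two factors of 8 with the same parity.
Use a+b = 4 and a-b = 2 (product 4·2 = 8).
Adding: 2a = 6, so a = 3.
Subtracting: 2b = 2, so b = 1.
Check: 3² - 1² = 9 - 1 = 8 ✓

a = 3, b = 1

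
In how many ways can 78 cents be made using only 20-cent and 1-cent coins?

We need non-negative integers (x, y) with 20x + 1y = 78.
For each x from 0 to 3, check if (78 - 20x) is a non-negative multiple of 1.
Solutions (x, y): (0,78), (1,58), (2,38), (3,18)
Count: 4

4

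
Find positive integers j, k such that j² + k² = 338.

Search for j with 338 - j² a perfect square.
j = 7: 338 - 7² = 338 - 49 = 289 = 17² ✓
So j = 7, k = 17.

j = 7, k = 17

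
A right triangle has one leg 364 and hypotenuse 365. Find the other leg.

a² = c² - b² = 133225 - 132496 = 729
a = 27

27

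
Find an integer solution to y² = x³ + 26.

Try small integer x values and check whether x³ + 26 is a perfect square.
x = -1: x³ + 26 = -1³ + 26 = -1 + 26 = 25
Is 25 a perfect square? 5² = 25 ✓
So (x, y) = (-1, 5) is a solution.

x = -1, y = 5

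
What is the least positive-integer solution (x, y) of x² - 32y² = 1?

We seek the smallest positive integers (x, y) with x² - 32y² = 1, i.e., x² = 32y² + 1.
Try successive y values:
y = 1: x² = 32·1² + 1 = 33, not a perfect square
y = 2: x² = 32·2² + 1 = 129, not a perfect square
y = 3: x² = 32·3² + 1 = 289, x = 17 ✓

Verify: 17² - 32·3² = 289 - 288 = 1 ✓

x = 17, y = 3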